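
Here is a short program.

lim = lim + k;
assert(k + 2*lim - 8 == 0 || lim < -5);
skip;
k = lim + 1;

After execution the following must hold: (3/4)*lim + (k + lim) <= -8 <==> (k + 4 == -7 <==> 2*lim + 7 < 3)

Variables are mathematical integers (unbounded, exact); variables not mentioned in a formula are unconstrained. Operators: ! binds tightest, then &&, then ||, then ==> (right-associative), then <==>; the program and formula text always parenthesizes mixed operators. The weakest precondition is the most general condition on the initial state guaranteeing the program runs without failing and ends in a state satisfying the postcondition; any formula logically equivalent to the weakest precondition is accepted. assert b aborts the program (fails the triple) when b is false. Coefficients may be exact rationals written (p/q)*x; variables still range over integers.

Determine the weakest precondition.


Working backward. After the program, the postcondition (3/4)*lim + (k + lim) <= -8 <==> (k + 4 == -7 <==> 2*lim + 7 < 3) must hold; in canonical form it is k + (7/4)*lim <= -8 <==> (k == -11 <==> 2*lim < -4).
Before k := lim + 1: (11/4)*lim <= -9 <==> (lim == -12 <==> 2*lim < -4)
Before skip: (11/4)*lim <= -9 <==> (lim == -12 <==> 2*lim < -4)
Before assert k + 2*lim - 8 == 0 || lim < -5: (k + 2*lim == 8 || lim < -5) && ((11/4)*lim <= -9 <==> (lim == -12 <==> 2*lim < -4))
Before lim := lim + k: (3*k + 2*lim == 8 || k + lim < -5) && ((11/4)*k + (11/4)*lim <= -9 <==> (k + lim == -12 <==> 2*k + 2*lim < -4))
Answer: WP = (3*k + 2*lim == 8 || k + lim < -5) && ((11/4)*k + (11/4)*lim <= -9 <==> (k + lim == -12 <==> 2*k + 2*lim < -4))


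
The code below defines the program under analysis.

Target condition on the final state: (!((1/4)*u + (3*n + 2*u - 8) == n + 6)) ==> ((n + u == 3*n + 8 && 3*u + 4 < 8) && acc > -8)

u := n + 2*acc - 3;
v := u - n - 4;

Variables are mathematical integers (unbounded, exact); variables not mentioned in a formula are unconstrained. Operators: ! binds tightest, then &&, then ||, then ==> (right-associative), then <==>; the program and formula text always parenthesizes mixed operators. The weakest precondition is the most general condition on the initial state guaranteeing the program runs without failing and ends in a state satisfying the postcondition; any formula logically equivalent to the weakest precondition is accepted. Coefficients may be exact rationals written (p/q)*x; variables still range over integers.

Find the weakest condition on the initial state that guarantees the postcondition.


Working backward. After the program, the postcondition (!((1/4)*u + (3*n + 2*u - 8) == n + 6)) ==> ((n + u == 3*n + 8 && 3*u + 4 < 8) && acc > -8) must hold; in canonical form it is (!(2*n + (9/4)*u == 14)) ==> (u == 2*n + 8 && 3*u < 4 && acc > -8).
Before v := u - n - 4: (!(2*n + (9/4)*u == 14)) ==> (u == 2*n + 8 && 3*u < 4 && acc > -8)
Before u := n + 2*acc - 3: (!((9/2)*acc + (17/4)*n == 83/4)) ==> (2*acc == n + 11 && 6*acc + 3*n < 13 && acc > -8)
Answer: WP = (!((9/2)*acc + (17/4)*n == 83/4)) ==> (2*acc == n + 11 && 6*acc + 3*n < 13 && acc > -8)


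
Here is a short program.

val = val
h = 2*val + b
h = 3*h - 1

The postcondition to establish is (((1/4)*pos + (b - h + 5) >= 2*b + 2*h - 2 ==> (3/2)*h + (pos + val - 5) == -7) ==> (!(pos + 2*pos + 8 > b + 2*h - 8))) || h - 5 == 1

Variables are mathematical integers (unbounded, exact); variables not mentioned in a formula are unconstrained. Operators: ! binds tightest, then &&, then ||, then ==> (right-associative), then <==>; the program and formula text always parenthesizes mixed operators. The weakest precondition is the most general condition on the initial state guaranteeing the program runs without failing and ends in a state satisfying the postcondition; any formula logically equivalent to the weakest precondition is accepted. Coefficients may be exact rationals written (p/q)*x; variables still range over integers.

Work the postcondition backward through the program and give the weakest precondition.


Working backward. After the program, the postcondition (((1/4)*pos + (b - h + 5) >= 2*b + 2*h - 2 ==> (3/2)*h + (pos + val - 5) == -7) ==> (!(pos + 2*pos + 8 > b + 2*h - 8))) || h - 5 == 1 must hold; in canonical form it is (((1/4)*pos >= b + 3*h - 7 ==> (3/2)*h + pos + val == -2) ==> (!(3*pos > b + 2*h - 16))) || h == 6.
Before h := 3*h - 1: (((1/4)*pos >= b + 9*h - 10 ==> (9/2)*h + pos + val == -1/2) ==> (!(3*pos > b + 6*h - 18))) || 3*h == 7
Before h := 2*val + b: (((1/4)*pos >= 10*b + 18*val - 10 ==> (9/2)*b + pos + 10*val == -1/2) ==> (!(3*pos > 7*b + 12*val - 18))) || 3*b + 6*val == 7
Before val := val: (((1/4)*pos >= 10*b + 18*val - 10 ==> (9/2)*b + pos + 10*val == -1/2) ==> (!(3*pos > 7*b + 12*val - 18))) || 3*b + 6*val == 7
Answer: WP = (((1/4)*pos >= 10*b + 18*val - 10 ==> (9/2)*b + pos + 10*val == -1/2) ==> (!(3*pos > 7*b + 12*val - 18))) || 3*b + 6*val == 7


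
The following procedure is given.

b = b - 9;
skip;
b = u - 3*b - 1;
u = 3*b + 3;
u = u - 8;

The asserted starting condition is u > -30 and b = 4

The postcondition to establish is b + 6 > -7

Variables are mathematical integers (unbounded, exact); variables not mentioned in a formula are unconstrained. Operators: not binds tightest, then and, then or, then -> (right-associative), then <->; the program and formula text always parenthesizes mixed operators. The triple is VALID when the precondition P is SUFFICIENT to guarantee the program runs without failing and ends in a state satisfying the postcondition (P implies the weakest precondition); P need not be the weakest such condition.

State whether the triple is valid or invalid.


Working backward. After the program, the postcondition b + 6 > -7 must hold; in canonical form it is b > -13.
Before u := u - 8: b > -13
Before u := 3*b + 3: b > -13
Before b := u - 3*b - 1: u > 3*b - 12
Before skip: u > 3*b - 12
Before b := b - 9: u > 3*b - 39
The weakest precondition is u > 3*b - 39.
Check whether u > -30 and b = 4 implies it.
Countermodel: at the initial state b = 4, u = -29, the precondition holds but the weakest precondition fails.
Answer: invalid


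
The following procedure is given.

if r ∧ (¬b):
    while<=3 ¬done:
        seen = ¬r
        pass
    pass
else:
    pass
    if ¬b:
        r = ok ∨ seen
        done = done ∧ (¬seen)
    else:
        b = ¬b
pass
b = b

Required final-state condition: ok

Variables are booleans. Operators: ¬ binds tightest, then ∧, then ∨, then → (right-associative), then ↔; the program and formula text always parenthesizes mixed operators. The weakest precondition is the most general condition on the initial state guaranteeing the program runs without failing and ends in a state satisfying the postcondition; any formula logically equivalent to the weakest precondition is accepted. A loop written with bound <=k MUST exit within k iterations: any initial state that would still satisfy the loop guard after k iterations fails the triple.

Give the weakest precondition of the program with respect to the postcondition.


Working backward. After the program, ok must hold.
Before b := b: ok
Before skip: ok
Then branch requires ((¬done) → (((¬done) → (((¬done) → (done ∧ ok)) ∧ (done → ok))) ∧ (done → ok))) ∧ (done → ok); else branch requires ((¬b) → ok) ∧ (b → ok).
Before the if: ((r ∧ (¬b)) → (((¬done) → (((¬done) → (((¬done) → (done ∧ ok)) ∧ (done → ok))) ∧ (done → ok))) ∧ (done → ok))) ∧ ((¬(r ∧ (¬b))) → (((¬b) → ok) ∧ (b → ok)))
Answer: WP = ((r ∧ (¬b)) → (((¬done) → (((¬done) → (((¬done) → (done ∧ ok)) ∧ (done → ok))) ∧ (done → ok))) ∧ (done → ok))) ∧ ((¬(r ∧ (¬b))) → (((¬b) → ok) ∧ (b → ok)))


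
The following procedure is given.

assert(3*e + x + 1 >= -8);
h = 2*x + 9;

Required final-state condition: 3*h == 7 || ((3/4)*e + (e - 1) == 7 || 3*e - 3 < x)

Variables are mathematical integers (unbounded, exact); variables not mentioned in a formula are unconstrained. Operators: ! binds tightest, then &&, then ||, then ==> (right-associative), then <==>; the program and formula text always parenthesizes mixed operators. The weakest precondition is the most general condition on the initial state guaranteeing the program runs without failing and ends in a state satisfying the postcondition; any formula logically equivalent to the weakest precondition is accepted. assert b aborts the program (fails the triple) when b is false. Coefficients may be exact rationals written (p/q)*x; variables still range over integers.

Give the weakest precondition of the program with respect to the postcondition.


Working backward. After the program, the postcondition 3*h == 7 || ((3/4)*e + (e - 1) == 7 || 3*e - 3 < x) must hold; in canonical form it is 3*h == 7 || (7/4)*e == 8 || 3*e < x + 3.
Before h := 2*x + 9: 6*x == -20 || (7/4)*e == 8 || 3*e < x + 3
Before assert 3*e + x + 1 >= -8: 3*e + x >= -9 && (6*x == -20 || (7/4)*e == 8 || 3*e < x + 3)
Answer: WP = 3*e + x >= -9 && (6*x == -20 || (7/4)*e == 8 || 3*e < x + 3)


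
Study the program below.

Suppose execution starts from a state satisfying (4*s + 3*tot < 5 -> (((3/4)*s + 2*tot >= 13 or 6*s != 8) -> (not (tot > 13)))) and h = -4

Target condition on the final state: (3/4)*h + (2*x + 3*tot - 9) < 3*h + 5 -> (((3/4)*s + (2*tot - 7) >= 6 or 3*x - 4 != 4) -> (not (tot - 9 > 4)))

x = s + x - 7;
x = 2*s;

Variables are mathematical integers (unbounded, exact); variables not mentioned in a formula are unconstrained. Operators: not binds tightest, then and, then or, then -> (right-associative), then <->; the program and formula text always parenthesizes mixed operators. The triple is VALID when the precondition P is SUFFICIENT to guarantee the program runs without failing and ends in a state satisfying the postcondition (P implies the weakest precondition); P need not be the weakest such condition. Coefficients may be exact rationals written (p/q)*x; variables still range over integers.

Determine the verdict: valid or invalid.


Working backward. After the program, the postcondition (3/4)*h + (2*x + 3*tot - 9) < 3*h + 5 -> (((3/4)*s + (2*tot - 7) >= 6 or 3*x - 4 != 4) -> (not (tot - 9 > 4))) must hold; in canonical form it is 3*tot + 2*x < (9/4)*h + 14 -> (((3/4)*s + 2*tot >= 13 or 3*x != 8) -> (not (tot > 13))).
Before x := 2*s: 4*s + 3*tot < (9/4)*h + 14 -> (((3/4)*s + 2*tot >= 13 or 6*s != 8) -> (not (tot > 13)))
Before x := s + x - 7: 4*s + 3*tot < (9/4)*h + 14 -> (((3/4)*s + 2*tot >= 13 or 6*s != 8) -> (not (tot > 13)))
The weakest precondition is 4*s + 3*tot < (9/4)*h + 14 -> (((3/4)*s + 2*tot >= 13 or 6*s != 8) -> (not (tot > 13))).
Check whether (4*s + 3*tot < 5 -> (((3/4)*s + 2*tot >= 13 or 6*s != 8) -> (not (tot > 13)))) and h = -4 implies it.
Every state satisfying the precondition satisfies the weakest precondition: the implication holds.
Answer: valid


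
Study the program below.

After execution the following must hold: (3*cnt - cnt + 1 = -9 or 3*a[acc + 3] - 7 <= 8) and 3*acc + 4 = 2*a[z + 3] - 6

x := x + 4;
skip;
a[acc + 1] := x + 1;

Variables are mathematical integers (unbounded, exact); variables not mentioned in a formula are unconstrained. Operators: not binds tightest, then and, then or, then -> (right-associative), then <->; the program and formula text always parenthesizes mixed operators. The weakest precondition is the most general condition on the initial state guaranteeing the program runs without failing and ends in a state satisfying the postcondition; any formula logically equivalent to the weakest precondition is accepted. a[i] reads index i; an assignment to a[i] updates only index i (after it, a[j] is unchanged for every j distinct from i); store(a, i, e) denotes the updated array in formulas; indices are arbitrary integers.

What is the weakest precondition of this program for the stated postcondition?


Working backward. After the program, the postcondition (3*cnt - cnt + 1 = -9 or 3*a[acc + 3] - 7 <= 8) and 3*acc + 4 = 2*a[z + 3] - 6 must hold; in canonical form it is (2*cnt = -10 or 3*a[acc + 3] <= 15) and 3*acc = 2*a[z + 3] - 10.
Before a[acc + 1] := x + 1: (2*cnt = -10 or 3*store(a, acc + 1, x + 1)[acc + 3] <= 15) and 3*acc = 2*store(a, acc + 1, x + 1)[z + 3] - 10
Before skip: (2*cnt = -10 or 3*store(a, acc + 1, x + 1)[acc + 3] <= 15) and 3*acc = 2*store(a, acc + 1, x + 1)[z + 3] - 10
Before x := x + 4: (2*cnt = -10 or 3*store(a, acc + 1, x + 5)[acc + 3] <= 15) and 3*acc = 2*store(a, acc + 1, x + 5)[z + 3] - 10
Answer: WP = (2*cnt = -10 or 3*store(a, acc + 1, x + 5)[acc + 3] <= 15) and 3*acc = 2*store(a, acc + 1, x + 5)[z + 3] - 10


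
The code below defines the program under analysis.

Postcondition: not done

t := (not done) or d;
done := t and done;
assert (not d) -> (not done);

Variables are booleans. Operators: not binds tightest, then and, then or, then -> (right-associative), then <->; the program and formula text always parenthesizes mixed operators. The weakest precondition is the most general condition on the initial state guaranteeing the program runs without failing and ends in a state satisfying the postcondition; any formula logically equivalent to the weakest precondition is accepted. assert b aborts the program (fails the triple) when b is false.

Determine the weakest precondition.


Working backward. After the program, not done must hold.
Before assert (not d) -> (not done): ((not d) -> (not done)) and (not done)
Before done := t and done: ((not d) -> (not (t and done))) and (not (t and done))
Before t := (not done) or d: ((not d) -> (not (((not done) or d) and done))) and (not (((not done) or d) and done))
Answer: WP = ((not d) -> (not (((not done) or d) and done))) and (not (((not done) or d) and done))


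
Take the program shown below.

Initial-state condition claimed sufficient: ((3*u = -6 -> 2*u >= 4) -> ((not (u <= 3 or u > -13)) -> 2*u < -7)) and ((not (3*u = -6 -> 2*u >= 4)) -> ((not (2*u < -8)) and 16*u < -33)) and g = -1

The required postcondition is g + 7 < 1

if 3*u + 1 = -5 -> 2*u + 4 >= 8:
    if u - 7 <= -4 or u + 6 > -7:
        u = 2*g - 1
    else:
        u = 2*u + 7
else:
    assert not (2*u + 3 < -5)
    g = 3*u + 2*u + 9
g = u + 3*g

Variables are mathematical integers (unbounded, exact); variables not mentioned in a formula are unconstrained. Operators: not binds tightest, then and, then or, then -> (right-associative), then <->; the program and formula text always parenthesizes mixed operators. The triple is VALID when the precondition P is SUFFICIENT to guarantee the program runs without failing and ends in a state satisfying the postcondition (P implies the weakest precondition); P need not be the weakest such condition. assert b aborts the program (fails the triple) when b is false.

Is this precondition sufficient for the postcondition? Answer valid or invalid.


Working backward. After the program, the postcondition g + 7 < 1 must hold; in canonical form it is g < -6.
Before g := u + 3*g: 3*g + u < -6
Then branch requires ((u <= 3 or u > -13) -> 5*g < -5) and ((not (u <= 3 or u > -13)) -> 3*g + 2*u < -13); else branch requires (not (2*u < -8)) and 16*u < -33.
Before the if: ((3*u = -6 -> 2*u >= 4) -> (((u <= 3 or u > -13) -> 5*g < -5) and ((not (u <= 3 or u > -13)) -> 3*g + 2*u < -13))) and ((not (3*u = -6 -> 2*u >= 4)) -> ((not (2*u < -8)) and 16*u < -33))
The weakest precondition is ((3*u = -6 -> 2*u >= 4) -> (((u <= 3 or u > -13) -> 5*g < -5) and ((not (u <= 3 or u > -13)) -> 3*g + 2*u < -13))) and ((not (3*u = -6 -> 2*u >= 4)) -> ((not (2*u < -8)) and 16*u < -33)).
Check whether ((3*u = -6 -> 2*u >= 4) -> ((not (u <= 3 or u > -13)) -> 2*u < -7)) and ((not (3*u = -6 -> 2*u >= 4)) -> ((not (2*u < -8)) and 16*u < -33)) and g = -1 implies it.
Countermodel: at the initial state g = -1, u = -6, the precondition holds but the weakest precondition fails.
Answer: invalid


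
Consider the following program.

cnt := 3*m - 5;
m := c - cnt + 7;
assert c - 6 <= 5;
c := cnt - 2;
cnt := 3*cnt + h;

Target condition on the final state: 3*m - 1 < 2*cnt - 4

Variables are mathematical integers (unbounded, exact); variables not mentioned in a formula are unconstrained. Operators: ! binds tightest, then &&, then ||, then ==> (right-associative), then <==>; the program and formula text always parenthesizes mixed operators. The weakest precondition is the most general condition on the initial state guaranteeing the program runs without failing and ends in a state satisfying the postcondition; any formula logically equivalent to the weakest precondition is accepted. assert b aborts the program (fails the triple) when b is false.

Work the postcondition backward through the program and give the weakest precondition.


Working backward. After the program, the postcondition 3*m - 1 < 2*cnt - 4 must hold; in canonical form it is 3*m < 2*cnt - 3.
Before cnt := 3*cnt + h: 3*m < 6*cnt + 2*h - 3
Before c := cnt - 2: 3*m < 6*cnt + 2*h - 3
Before assert c - 6 <= 5: c <= 11 && 3*m < 6*cnt + 2*h - 3
Before m := c - cnt + 7: c <= 11 && 3*c < 9*cnt + 2*h - 24
Before cnt := 3*m - 5: c <= 11 && 3*c < 2*h + 27*m - 69
Answer: WP = c <= 11 && 3*c < 2*h + 27*m - 69


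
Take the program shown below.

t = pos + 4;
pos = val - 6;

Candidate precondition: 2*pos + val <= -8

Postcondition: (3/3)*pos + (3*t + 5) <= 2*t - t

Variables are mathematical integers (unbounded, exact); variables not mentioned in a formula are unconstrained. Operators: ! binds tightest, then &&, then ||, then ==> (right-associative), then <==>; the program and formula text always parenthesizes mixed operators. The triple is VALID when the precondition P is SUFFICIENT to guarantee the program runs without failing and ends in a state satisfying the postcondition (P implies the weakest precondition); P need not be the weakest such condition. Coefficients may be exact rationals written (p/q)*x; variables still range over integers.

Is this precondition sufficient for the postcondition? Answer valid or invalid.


Working backward. After the program, the postcondition (3/3)*pos + (3*t + 5) <= 2*t - t must hold; in canonical form it is pos + 2*t <= -5.
Before pos := val - 6: 2*t + val <= 1
Before t := pos + 4: 2*pos + val <= -7
The weakest precondition is 2*pos + val <= -7.
Check whether 2*pos + val <= -8 implies it.
Every state satisfying the precondition satisfies the weakest precondition: the implication holds.
Answer: valid


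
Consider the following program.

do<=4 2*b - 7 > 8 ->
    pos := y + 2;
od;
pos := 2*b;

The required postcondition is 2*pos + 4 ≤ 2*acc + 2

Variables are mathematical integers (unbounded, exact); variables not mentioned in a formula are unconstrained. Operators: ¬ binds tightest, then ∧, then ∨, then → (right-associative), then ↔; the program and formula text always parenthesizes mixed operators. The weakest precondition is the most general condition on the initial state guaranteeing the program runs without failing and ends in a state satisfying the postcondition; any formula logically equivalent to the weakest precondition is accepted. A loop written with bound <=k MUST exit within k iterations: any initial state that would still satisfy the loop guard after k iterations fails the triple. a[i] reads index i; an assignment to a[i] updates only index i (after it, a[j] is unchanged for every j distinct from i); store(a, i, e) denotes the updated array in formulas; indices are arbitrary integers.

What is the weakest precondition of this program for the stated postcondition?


Working backward. After the program, the postcondition 2*pos + 4 ≤ 2*acc + 2 must hold; in canonical form it is 2*pos ≤ 2*acc - 2.
Before pos := 2*b: 4*b ≤ 2*acc - 2
Before the loop (bound <=4), unroll the exhaustion recursion (WP_0 = exit-now case; WP_j = one more guarded iteration, up to j = 4):
  WP_0: (¬(2*b > 15)) ∧ 4*b ≤ 2*acc - 2
  WP_1: (2*b > 15 → ((¬(2*b > 15)) ∧ 4*b ≤ 2*acc - 2)) ∧ ((¬(2*b > 15)) → 4*b ≤ 2*acc - 2)
  WP_2: (2*b > 15 → ((2*b > 15 → ((¬(2*b > 15)) ∧ 4*b ≤ 2*acc - 2)) ∧ ((¬(2*b > 15)) → 4*b ≤ 2*acc - 2))) ∧ ((¬(2*b > 15)) → 4*b ≤ 2*acc - 2)
  WP_3: (2*b > 15 → ((2*b > 15 → ((2*b > 15 → ((¬(2*b > 15)) ∧ 4*b ≤ 2*acc - 2)) ∧ ((¬(2*b > 15)) → 4*b ≤ 2*acc - 2))) ∧ ((¬(2*b > 15)) → 4*b ≤ 2*acc - 2))) ∧ ((¬(2*b > 15)) → 4*b ≤ 2*acc - 2)
  WP_4: (2*b > 15 → ((2*b > 15 → ((2*b > 15 → ((2*b > 15 → ((¬(2*b > 15)) ∧ 4*b ≤ 2*acc - 2)) ∧ ((¬(2*b > 15)) → 4*b ≤ 2*acc - 2))) ∧ ((¬(2*b > 15)) → 4*b ≤ 2*acc - 2))) ∧ ((¬(2*b > 15)) → 4*b ≤ 2*acc - 2))) ∧ ((¬(2*b > 15)) → 4*b ≤ 2*acc - 2)
So before the loop: (2*b > 15 → ((2*b > 15 → ((2*b > 15 → ((2*b > 15 → ((¬(2*b > 15)) ∧ 4*b ≤ 2*acc - 2)) ∧ ((¬(2*b > 15)) → 4*b ≤ 2*acc - 2))) ∧ ((¬(2*b > 15)) → 4*b ≤ 2*acc - 2))) ∧ ((¬(2*b > 15)) → 4*b ≤ 2*acc - 2))) ∧ ((¬(2*b > 15)) → 4*b ≤ 2*acc - 2)
Answer: WP = (2*b > 15 → ((2*b > 15 → ((2*b > 15 → ((2*b > 15 → ((¬(2*b > 15)) ∧ 4*b ≤ 2*acc - 2)) ∧ ((¬(2*b > 15)) → 4*b ≤ 2*acc - 2))) ∧ ((¬(2*b > 15)) → 4*b ≤ 2*acc - 2))) ∧ ((¬(2*b > 15)) → 4*b ≤ 2*acc - 2))) ∧ ((¬(2*b > 15)) → 4*b ≤ 2*acc - 2)


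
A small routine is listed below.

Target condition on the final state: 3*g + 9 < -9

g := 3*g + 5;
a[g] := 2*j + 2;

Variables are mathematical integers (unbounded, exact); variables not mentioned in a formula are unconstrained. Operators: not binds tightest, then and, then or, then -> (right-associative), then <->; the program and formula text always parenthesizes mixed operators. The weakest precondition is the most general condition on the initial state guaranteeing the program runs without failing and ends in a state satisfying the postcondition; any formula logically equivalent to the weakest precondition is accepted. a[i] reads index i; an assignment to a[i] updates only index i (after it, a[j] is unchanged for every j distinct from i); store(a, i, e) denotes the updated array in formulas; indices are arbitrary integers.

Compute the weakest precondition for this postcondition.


Working backward. After the program, the postcondition 3*g + 9 < -9 must hold; in canonical form it is 3*g < -18.
Before a[g] := 2*j + 2: 3*g < -18
Before g := 3*g + 5: 9*g < -33
Answer: WP = 9*g < -33


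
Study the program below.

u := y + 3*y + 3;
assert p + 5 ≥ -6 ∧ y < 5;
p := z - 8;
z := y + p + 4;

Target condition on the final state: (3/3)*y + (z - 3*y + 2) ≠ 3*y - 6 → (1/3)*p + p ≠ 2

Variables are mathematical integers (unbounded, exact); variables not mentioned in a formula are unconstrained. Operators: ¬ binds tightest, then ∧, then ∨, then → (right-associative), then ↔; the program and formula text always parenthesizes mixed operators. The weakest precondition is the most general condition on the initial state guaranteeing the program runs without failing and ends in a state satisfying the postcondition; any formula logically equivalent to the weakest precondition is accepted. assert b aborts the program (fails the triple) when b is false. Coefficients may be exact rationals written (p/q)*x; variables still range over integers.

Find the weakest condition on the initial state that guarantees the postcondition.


Working backward. After the program, the postcondition (3/3)*y + (z - 3*y + 2) ≠ 3*y - 6 → (1/3)*p + p ≠ 2 must hold; in canonical form it is z ≠ 5*y - 8 → (4/3)*p ≠ 2.
Before z := y + p + 4: p ≠ 4*y - 12 → (4/3)*p ≠ 2
Before p := z - 8: z ≠ 4*y - 4 → (4/3)*z ≠ 38/3
Before assert p + 5 ≥ -6 ∧ y < 5: p ≥ -11 ∧ y < 5 ∧ (z ≠ 4*y - 4 → (4/3)*z ≠ 38/3)
Before u := y + 3*y + 3: p ≥ -11 ∧ y < 5 ∧ (z ≠ 4*y - 4 → (4/3)*z ≠ 38/3)
Answer: WP = p ≥ -11 ∧ y < 5 ∧ (z ≠ 4*y - 4 → (4/3)*z ≠ 38/3)


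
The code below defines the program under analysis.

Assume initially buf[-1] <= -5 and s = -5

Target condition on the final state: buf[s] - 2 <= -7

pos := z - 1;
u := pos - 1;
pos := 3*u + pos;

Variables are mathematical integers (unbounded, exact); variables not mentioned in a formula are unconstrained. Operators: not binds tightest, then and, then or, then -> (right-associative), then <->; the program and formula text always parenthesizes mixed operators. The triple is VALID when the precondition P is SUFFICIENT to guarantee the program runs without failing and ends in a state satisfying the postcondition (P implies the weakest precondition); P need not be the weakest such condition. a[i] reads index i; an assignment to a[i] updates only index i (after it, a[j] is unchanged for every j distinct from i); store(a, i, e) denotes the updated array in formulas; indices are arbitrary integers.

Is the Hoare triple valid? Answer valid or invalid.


Working backward. After the program, the postcondition buf[s] - 2 <= -7 must hold; in canonical form it is buf[s] <= -5.
Before pos := 3*u + pos: buf[s] <= -5
Before u := pos - 1: buf[s] <= -5
Before pos := z - 1: buf[s] <= -5
The weakest precondition is buf[s] <= -5.
Check whether buf[-1] <= -5 and s = -5 implies it.
Countermodel: at the initial state buf = {[-5] = 0, [-1] = -17427, elsewhere -17427}, s = -5, the precondition holds but the weakest precondition fails.
Answer: invalid


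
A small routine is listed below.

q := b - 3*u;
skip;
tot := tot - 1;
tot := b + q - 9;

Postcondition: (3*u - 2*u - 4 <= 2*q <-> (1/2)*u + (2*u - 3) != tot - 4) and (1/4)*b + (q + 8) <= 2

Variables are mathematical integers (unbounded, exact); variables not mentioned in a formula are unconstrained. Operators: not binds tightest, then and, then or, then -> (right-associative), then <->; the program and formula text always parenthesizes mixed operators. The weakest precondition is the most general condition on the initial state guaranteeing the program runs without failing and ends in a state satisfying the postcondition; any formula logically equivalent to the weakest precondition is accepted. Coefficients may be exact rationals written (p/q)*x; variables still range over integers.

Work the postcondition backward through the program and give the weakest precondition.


Working backward. After the program, the postcondition (3*u - 2*u - 4 <= 2*q <-> (1/2)*u + (2*u - 3) != tot - 4) and (1/4)*b + (q + 8) <= 2 must hold; in canonical form it is (u <= 2*q + 4 <-> (5/2)*u != tot - 1) and (1/4)*b + q <= -6.
Before tot := b + q - 9: (u <= 2*q + 4 <-> (5/2)*u != b + q - 10) and (1/4)*b + q <= -6
Before tot := tot - 1: (u <= 2*q + 4 <-> (5/2)*u != b + q - 10) and (1/4)*b + q <= -6
Before skip: (u <= 2*q + 4 <-> (5/2)*u != b + q - 10) and (1/4)*b + q <= -6
Before q := b - 3*u: (7*u <= 2*b + 4 <-> (11/2)*u != 2*b - 10) and (5/4)*b <= 3*u - 6
Answer: WP = (7*u <= 2*b + 4 <-> (11/2)*u != 2*b - 10) and (5/4)*b <= 3*u - 6


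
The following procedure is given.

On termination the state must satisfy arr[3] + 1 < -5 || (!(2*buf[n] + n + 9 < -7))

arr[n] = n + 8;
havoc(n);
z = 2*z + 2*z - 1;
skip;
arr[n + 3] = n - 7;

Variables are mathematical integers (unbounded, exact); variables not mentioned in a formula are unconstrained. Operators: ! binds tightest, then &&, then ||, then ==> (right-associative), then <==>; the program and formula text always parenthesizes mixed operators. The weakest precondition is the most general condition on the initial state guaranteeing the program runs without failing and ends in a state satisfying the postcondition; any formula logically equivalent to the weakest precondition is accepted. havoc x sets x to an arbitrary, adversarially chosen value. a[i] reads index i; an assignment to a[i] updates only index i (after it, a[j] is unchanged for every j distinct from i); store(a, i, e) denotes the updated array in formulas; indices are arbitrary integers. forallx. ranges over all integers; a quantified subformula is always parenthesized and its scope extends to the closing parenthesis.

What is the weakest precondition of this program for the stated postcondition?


Working backward. After the program, the postcondition arr[3] + 1 < -5 || (!(2*buf[n] + n + 9 < -7)) must hold; in canonical form it is arr[3] < -6 || (!(2*buf[n] + n < -16)).
Before arr[n + 3] := n - 7: store(arr, n + 3, n - 7)[3] < -6 || (!(2*buf[n] + n < -16))
Before skip: store(arr, n + 3, n - 7)[3] < -6 || (!(2*buf[n] + n < -16))
Before z := 2*z + 2*z - 1: store(arr, n + 3, n - 7)[3] < -6 || (!(2*buf[n] + n < -16))
Before havoc n: forall n_1. (store(arr, n_1 + 3, n_1 - 7)[3] < -6 || (!(2*buf[n_1] + n_1 < -16)))
Before arr[n] := n + 8: forall n_1. (store(store(arr, n, n + 8), n_1 + 3, n_1 - 7)[3] < -6 || (!(2*buf[n_1] + n_1 < -16)))
Answer: WP = forall n_1. (store(store(arr, n, n + 8), n_1 + 3, n_1 - 7)[3] < -6 || (!(2*buf[n_1] + n_1 < -16)))


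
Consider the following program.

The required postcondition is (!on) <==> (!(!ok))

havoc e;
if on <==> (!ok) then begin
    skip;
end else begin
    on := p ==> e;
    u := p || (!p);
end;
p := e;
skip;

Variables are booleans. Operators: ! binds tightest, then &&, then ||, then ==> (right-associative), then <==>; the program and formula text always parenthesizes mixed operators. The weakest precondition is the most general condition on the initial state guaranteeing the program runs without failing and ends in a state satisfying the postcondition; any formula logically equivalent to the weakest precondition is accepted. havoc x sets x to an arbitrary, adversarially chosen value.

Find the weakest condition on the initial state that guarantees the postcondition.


Working backward. After the program, the postcondition (!on) <==> (!(!ok)) must hold; in canonical form it is (!on) <==> ok.
Before skip: (!on) <==> ok
Before p := e: (!on) <==> ok
Then branch requires (!on) <==> ok; else branch requires (!(p ==> e)) <==> ok.
Before the if: ((on <==> (!ok)) ==> ((!on) <==> ok)) && ((!(on <==> (!ok))) ==> ((!(p ==> e)) <==> ok))
Before havoc e: ((on <==> (!ok)) ==> ((!on) <==> ok)) && ((!(on <==> (!ok))) ==> (!ok)) && ((!(on <==> (!ok))) ==> (p <==> ok))
Answer: WP = ((on <==> (!ok)) ==> ((!on) <==> ok)) && ((!(on <==> (!ok))) ==> (!ok)) && ((!(on <==> (!ok))) ==> (p <==> ok))


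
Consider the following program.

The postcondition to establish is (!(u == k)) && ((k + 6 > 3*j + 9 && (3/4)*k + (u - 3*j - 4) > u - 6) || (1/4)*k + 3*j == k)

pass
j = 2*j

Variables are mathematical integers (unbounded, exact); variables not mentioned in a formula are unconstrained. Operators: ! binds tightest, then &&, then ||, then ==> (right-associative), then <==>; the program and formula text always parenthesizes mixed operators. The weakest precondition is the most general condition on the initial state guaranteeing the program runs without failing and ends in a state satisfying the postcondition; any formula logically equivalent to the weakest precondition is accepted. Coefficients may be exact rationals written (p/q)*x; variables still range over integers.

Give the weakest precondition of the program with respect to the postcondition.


Working backward. After the program, the postcondition (!(u == k)) && ((k + 6 > 3*j + 9 && (3/4)*k + (u - 3*j - 4) > u - 6) || (1/4)*k + 3*j == k) must hold; in canonical form it is (!(u == k)) && ((k > 3*j + 3 && (3/4)*k > 3*j - 2) || 3*j == (3/4)*k).
Before j := 2*j: (!(u == k)) && ((k > 6*j + 3 && (3/4)*k > 6*j - 2) || 6*j == (3/4)*k)
Before skip: (!(u == k)) && ((k > 6*j + 3 && (3/4)*k > 6*j - 2) || 6*j == (3/4)*k)
Answer: WP = (!(u == k)) && ((k > 6*j + 3 && (3/4)*k > 6*j - 2) || 6*j == (3/4)*k)


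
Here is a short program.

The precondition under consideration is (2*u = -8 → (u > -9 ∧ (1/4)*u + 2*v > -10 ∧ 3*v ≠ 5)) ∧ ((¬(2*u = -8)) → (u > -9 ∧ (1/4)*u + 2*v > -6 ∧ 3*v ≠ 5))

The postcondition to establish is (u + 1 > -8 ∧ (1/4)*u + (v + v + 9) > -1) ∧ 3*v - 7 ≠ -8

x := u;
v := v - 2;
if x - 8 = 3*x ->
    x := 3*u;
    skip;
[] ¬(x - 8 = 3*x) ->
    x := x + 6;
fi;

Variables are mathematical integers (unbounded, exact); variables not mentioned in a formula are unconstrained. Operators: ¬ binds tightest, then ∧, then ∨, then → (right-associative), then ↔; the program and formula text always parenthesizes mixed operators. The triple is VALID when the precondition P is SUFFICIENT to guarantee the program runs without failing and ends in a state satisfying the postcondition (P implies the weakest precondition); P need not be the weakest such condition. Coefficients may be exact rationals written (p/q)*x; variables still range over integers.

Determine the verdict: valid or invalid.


Working backward. After the program, the postcondition (u + 1 > -8 ∧ (1/4)*u + (v + v + 9) > -1) ∧ 3*v - 7 ≠ -8 must hold; in canonical form it is u > -9 ∧ (1/4)*u + 2*v > -10 ∧ 3*v ≠ -1.
Then branch requires u > -9 ∧ (1/4)*u + 2*v > -10 ∧ 3*v ≠ -1; else branch requires u > -9 ∧ (1/4)*u + 2*v > -10 ∧ 3*v ≠ -1.
Before the if: (2*x = -8 → (u > -9 ∧ (1/4)*u + 2*v > -10 ∧ 3*v ≠ -1)) ∧ ((¬(2*x = -8)) → (u > -9 ∧ (1/4)*u + 2*v > -10 ∧ 3*v ≠ -1))
Before v := v - 2: (2*x = -8 → (u > -9 ∧ (1/4)*u + 2*v > -6 ∧ 3*v ≠ 5)) ∧ ((¬(2*x = -8)) → (u > -9 ∧ (1/4)*u + 2*v > -6 ∧ 3*v ≠ 5))
Before x := u: (2*u = -8 → (u > -9 ∧ (1/4)*u + 2*v > -6 ∧ 3*v ≠ 5)) ∧ ((¬(2*u = -8)) → (u > -9 ∧ (1/4)*u + 2*v > -6 ∧ 3*v ≠ 5))
The weakest precondition is (2*u = -8 → (u > -9 ∧ (1/4)*u + 2*v > -6 ∧ 3*v ≠ 5)) ∧ ((¬(2*u = -8)) → (u > -9 ∧ (1/4)*u + 2*v > -6 ∧ 3*v ≠ 5)).
Check whether (2*u = -8 → (u > -9 ∧ (1/4)*u + 2*v > -10 ∧ 3*v ≠ 5)) ∧ ((¬(2*u = -8)) → (u > -9 ∧ (1/4)*u + 2*v > -6 ∧ 3*v ≠ 5)) implies it.
Countermodel: at the initial state u = -4, v = -4, the precondition holds but the weakest precondition fails.
Answer: invalid


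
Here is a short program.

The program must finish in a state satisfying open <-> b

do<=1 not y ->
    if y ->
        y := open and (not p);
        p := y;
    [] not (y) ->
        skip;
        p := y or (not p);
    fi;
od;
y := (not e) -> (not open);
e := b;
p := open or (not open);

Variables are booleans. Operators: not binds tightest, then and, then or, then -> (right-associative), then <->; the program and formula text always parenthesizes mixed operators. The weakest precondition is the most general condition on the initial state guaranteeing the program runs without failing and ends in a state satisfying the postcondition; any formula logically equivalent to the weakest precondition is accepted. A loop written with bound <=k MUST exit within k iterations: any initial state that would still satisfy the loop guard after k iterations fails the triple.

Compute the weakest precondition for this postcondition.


Working backward. After the program, open <-> b must hold.
Before p := open or (not open): open <-> b
Before e := b: open <-> b
Before y := (not e) -> (not open): open <-> b
Before the loop (bound <=1), unroll the exhaustion recursion (WP_0 = exit-now case; WP_j = one more guarded iteration, up to j = 1):
  WP_0: y and (open <-> b)
  WP_1: ((not y) -> ((y -> (open and (not p) and (open <-> b))) and ((not y) -> (y and (open <-> b))))) and (y -> (open <-> b))
So before the loop: ((not y) -> ((y -> (open and (not p) and (open <-> b))) and ((not y) -> (y and (open <-> b))))) and (y -> (open <-> b))
Answer: WP = ((not y) -> ((y -> (open and (not p) and (open <-> b))) and ((not y) -> (y and (open <-> b))))) and (y -> (open <-> b))


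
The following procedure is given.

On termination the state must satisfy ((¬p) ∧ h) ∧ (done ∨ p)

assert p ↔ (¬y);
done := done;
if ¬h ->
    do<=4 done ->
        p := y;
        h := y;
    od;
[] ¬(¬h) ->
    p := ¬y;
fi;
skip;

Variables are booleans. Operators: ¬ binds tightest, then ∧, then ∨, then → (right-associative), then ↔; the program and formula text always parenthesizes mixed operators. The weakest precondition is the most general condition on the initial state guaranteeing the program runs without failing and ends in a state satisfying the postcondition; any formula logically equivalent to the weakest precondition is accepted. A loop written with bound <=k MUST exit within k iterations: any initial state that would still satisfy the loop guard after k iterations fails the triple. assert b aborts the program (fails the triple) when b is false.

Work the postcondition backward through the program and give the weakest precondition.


Working backward. After the program, the postcondition ((¬p) ∧ h) ∧ (done ∨ p) must hold; in canonical form it is (¬p) ∧ h ∧ (done ∨ p).
Before skip: (¬p) ∧ h ∧ (done ∨ p)
Then branch requires (¬done) ∧ ((¬done) → ((¬p) ∧ h ∧ (done ∨ p))); else branch requires y ∧ h ∧ (done ∨ (¬y)).
Before the if: ((¬h) → ((¬done) ∧ ((¬done) → ((¬p) ∧ h ∧ (done ∨ p))))) ∧ (h → (y ∧ h ∧ (done ∨ (¬y))))
Before done := done: ((¬h) → ((¬done) ∧ ((¬done) → ((¬p) ∧ h ∧ (done ∨ p))))) ∧ (h → (y ∧ h ∧ (done ∨ (¬y))))
Before assert p ↔ (¬y): (p ↔ (¬y)) ∧ ((¬h) → ((¬done) ∧ ((¬done) → ((¬p) ∧ h ∧ (done ∨ p))))) ∧ (h → (y ∧ h ∧ (done ∨ (¬y))))
Answer: WP = (p ↔ (¬y)) ∧ ((¬h) → ((¬done) ∧ ((¬done) → ((¬p) ∧ h ∧ (done ∨ p))))) ∧ (h → (y ∧ h ∧ (done ∨ (¬y))))


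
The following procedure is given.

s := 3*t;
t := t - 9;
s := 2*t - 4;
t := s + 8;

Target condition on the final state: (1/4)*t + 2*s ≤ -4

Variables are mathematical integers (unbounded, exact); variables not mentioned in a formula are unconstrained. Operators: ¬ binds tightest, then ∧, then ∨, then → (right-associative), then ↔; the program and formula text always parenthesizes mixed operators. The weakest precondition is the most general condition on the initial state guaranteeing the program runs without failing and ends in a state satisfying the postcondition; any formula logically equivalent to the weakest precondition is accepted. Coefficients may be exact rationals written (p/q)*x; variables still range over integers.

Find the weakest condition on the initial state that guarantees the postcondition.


Working backward. After the program, the postcondition (1/4)*t + 2*s ≤ -4 must hold; in canonical form it is 2*s + (1/4)*t ≤ -4.
Before t := s + 8: (9/4)*s ≤ -6
Before s := 2*t - 4: (9/2)*t ≤ 3
Before t := t - 9: (9/2)*t ≤ 87/2
Before s := 3*t: (9/2)*t ≤ 87/2
Answer: WP = (9/2)*t ≤ 87/2


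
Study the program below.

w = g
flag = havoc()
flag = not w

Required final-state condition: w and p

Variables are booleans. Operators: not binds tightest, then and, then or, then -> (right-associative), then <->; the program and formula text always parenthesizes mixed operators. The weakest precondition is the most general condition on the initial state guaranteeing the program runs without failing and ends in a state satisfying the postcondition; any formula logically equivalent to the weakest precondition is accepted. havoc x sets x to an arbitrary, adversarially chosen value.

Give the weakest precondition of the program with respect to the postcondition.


Working backward. After the program, w and p must hold.
Before flag := not w: w and p
Before havoc flag: w and p
Before w := g: g and p
Answer: WP = g and p


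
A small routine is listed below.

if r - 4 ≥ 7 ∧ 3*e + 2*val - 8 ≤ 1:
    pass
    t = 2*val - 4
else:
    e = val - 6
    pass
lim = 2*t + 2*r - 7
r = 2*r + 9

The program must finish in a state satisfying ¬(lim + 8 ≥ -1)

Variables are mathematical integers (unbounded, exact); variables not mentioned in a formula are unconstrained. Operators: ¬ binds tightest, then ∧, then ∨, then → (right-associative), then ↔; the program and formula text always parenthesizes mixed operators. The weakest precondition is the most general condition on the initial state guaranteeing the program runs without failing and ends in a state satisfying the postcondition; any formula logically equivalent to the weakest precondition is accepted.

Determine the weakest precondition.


Working backward. After the program, the postcondition ¬(lim + 8 ≥ -1) must hold; in canonical form it is ¬(lim ≥ -9).
Before r := 2*r + 9: ¬(lim ≥ -9)
Before lim := 2*t + 2*r - 7: ¬(2*r + 2*t ≥ -2)
Then branch requires ¬(2*r + 4*val ≥ 6); else branch requires ¬(2*r + 2*t ≥ -2).
Before the if: ((r ≥ 11 ∧ 3*e + 2*val ≤ 9) → (¬(2*r + 4*val ≥ 6))) ∧ ((¬(r ≥ 11 ∧ 3*e + 2*val ≤ 9)) → (¬(2*r + 2*t ≥ -2)))
Answer: WP = ((r ≥ 11 ∧ 3*e + 2*val ≤ 9) → (¬(2*r + 4*val ≥ 6))) ∧ ((¬(r ≥ 11 ∧ 3*e + 2*val ≤ 9)) → (¬(2*r + 2*t ≥ -2)))
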